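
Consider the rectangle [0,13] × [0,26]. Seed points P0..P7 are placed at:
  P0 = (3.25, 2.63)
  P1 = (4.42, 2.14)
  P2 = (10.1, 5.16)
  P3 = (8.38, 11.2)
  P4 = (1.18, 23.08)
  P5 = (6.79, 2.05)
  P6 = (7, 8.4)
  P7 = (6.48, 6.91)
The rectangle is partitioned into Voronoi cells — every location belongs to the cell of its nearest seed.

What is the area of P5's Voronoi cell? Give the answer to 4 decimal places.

1. box [0,13]×[0,26]: [(0, 0) (13, 0) (13, 26) (0, 26)]
2. ⊥bis P5·P0 via (5.02,2.34): [(4.6366, 0) (13, 0) (13, 26) (8.8965, 26)]  |A|=162.0696
3. ⊥bis P5·P1 via (5.605,2.095): [(5.7936, 7.0617) (5.5254, 0) (13, 0) (13, 26) (8.8965, 26)]  |A|=158.9313
4. ⊥bis P5·P2 via (8.445,3.605): [(5.7704, 6.4516) (5.5254, 0) (11.8322, 0)]  |A|=20.3441
5. ⊥bis P5·P3 via (7.585,6.625): [(5.7704, 6.4516) (5.5254, 0) (11.8322, 0)]  |A|=20.3441
6. ⊥bis P5·P4 via (3.985,12.565): [(5.7704, 6.4516) (5.5254, 0) (11.8322, 0)]  |A|=20.3441
7. ⊥bis P5·P6 via (6.895,5.225): [(6.9238, 5.224) (5.7253, 5.2637) (5.5254, 0) (11.8322, 0)]  |A|=19.6314
8. ⊥bis P5·P7 via (6.635,4.48): [(7.567, 4.5394) (5.6933, 4.4199) (5.5254, 0) (11.8322, 0)]  |A|=18.4454
9. canonical 4-gon: [(7.567, 4.5394) (5.6933, 4.4199) (5.5254, 0) (11.8322, 0)]
10. shoelace: 18.4454

Area of P5's cell: 18.4454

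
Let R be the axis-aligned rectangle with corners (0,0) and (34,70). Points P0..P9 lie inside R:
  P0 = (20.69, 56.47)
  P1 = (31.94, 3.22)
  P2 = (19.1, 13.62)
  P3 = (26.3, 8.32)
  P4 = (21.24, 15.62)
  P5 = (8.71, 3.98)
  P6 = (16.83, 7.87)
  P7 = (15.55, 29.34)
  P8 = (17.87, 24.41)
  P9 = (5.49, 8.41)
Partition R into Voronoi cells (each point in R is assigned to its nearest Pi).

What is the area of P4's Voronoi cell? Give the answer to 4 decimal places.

1. box [0,34]×[0,70]: [(0, 0) (34, 0) (34, 70) (0, 70)]
2. ⊥bis P4·P0 via (20.965,36.045): [(0, 35.7627) (0, 0) (34, 0) (34, 36.2205)]  |A|=1223.7149
3. ⊥bis P4·P1 via (26.59,9.42): [(0, 35.7627) (0, 0) (15.6734, 0) (34, 15.8141) (34, 36.2205)]  |A|=1078.8052
4. ⊥bis P4·P2 via (20.17,14.62): [(0.4053, 35.7682) (25.7263, 8.6747) (34, 15.8141) (34, 36.2205)]  |A|=545.2422
5. ⊥bis P4·P3 via (23.77,11.97): [(0.4053, 35.7682) (23.0883, 11.4975) (34, 19.0609) (34, 36.2205)]  |A|=506.4337
6. ⊥bis P4·P5 via (14.975,9.8): [(0.4053, 35.7682) (23.0883, 11.4975) (34, 19.0609) (34, 36.2205)]  |A|=506.4337
7. ⊥bis P4·P6 via (19.035,11.745): [(0.4053, 35.7682) (23.0883, 11.4975) (34, 19.0609) (34, 36.2205)]  |A|=506.4337
8. ⊥bis P4·P7 via (18.395,22.48): [(14.3803, 20.815) (23.0883, 11.4975) (34, 19.0609) (34, 28.9518)]  |A|=180.7942
9. ⊥bis P4·P8 via (19.555,20.015): [(16.2958, 18.7654) (23.0883, 11.4975) (34, 19.0609) (34, 25.5531)]  |A|=122.8098
10. ⊥bis P4·P9 via (13.365,12.015): [(16.2958, 18.7654) (23.0883, 11.4975) (34, 19.0609) (34, 25.5531)]  |A|=122.8098
11. canonical 4-gon: [(16.2958, 18.7654) (23.0883, 11.4975) (34, 19.0609) (34, 25.5531)]
12. shoelace: 122.8098

Area of P4's cell: 122.8098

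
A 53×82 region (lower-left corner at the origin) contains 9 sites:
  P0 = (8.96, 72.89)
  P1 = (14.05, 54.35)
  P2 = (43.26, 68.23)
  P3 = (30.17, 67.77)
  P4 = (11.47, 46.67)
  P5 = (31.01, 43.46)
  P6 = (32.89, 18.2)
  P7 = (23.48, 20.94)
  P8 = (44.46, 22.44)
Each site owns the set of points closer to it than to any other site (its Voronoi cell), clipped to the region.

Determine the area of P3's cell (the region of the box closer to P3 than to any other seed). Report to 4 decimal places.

Area of P3's cell: 408.3584

1. box [0,53]×[0,82]: [(0, 0) (53, 0) (53, 82) (0, 82)]
2. ⊥bis P3·P0 via (19.565,70.33): [(2.5876, 0) (53, 0) (53, 82) (22.3821, 82)]  |A|=3322.2408
3. ⊥bis P3·P1 via (22.11,61.06): [(18.4023, 65.5136) (53, 23.9552) (53, 82) (22.3821, 82)]  |A|=1256.497
4. ⊥bis P3·P2 via (36.715,68): [(18.4023, 65.5136) (37.6133, 42.4376) (36.223, 82) (22.3821, 82)]  |A|=478.0686
5. ⊥bis P3·P4 via (20.82,57.22): [(18.4023, 65.5136) (37.6133, 42.4376) (36.223, 82) (22.3821, 82)]  |A|=478.0686
6. ⊥bis P3·P5 via (30.59,55.615): [(18.4023, 65.5136) (26.7534, 55.4824) (37.1423, 55.8414) (36.223, 82) (22.3821, 82)]  |A|=408.3584
7. ⊥bis P3·P6 via (31.53,42.985): [(18.4023, 65.5136) (26.7534, 55.4824) (37.1423, 55.8414) (36.223, 82) (22.3821, 82)]  |A|=408.3584
8. ⊥bis P3·P7 via (26.825,44.355): [(18.4023, 65.5136) (26.7534, 55.4824) (37.1423, 55.8414) (36.223, 82) (22.3821, 82)]  |A|=408.3584
9. ⊥bis P3·P8 via (37.315,45.105): [(18.4023, 65.5136) (26.7534, 55.4824) (37.1423, 55.8414) (36.223, 82) (22.3821, 82)]  |A|=408.3584
10. canonical 5-gon: [(18.4023, 65.5136) (26.7534, 55.4824) (37.1423, 55.8414) (36.223, 82) (22.3821, 82)]
11. shoelace: 408.3584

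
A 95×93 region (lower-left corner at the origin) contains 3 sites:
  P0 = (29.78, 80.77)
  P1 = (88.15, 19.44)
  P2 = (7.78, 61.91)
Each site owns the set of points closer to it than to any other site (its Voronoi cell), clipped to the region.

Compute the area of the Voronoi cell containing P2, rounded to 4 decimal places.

1. box [0,95]×[0,93]: [(0, 0) (95, 0) (95, 93) (0, 93)]
2. ⊥bis P2·P0 via (18.78,71.34): [(0, 0) (79.9378, 0) (0.2115, 93) (0, 93)]  |A|=3726.9429
3. ⊥bis P2·P1 via (47.965,40.675): [(0, 0) (26.4711, 0) (46.8603, 38.5846) (0.2115, 93) (0, 93)]  |A|=2695.447
4. canonical 5-gon: [(0, 0) (26.4711, 0) (46.8603, 38.5846) (0.2115, 93) (0, 93)]
5. shoelace: 2695.447

Area of P2's cell: 2695.4470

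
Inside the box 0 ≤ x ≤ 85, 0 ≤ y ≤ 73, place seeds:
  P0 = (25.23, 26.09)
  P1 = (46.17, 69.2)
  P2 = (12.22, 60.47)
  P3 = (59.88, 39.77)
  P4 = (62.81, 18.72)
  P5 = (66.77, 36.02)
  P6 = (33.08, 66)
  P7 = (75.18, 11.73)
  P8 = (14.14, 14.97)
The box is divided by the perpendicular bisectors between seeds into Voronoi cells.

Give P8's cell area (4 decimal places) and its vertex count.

1. box [0,85]×[0,73]: [(0, 0) (85, 0) (85, 73) (0, 73)]
2. ⊥bis P8·P0 via (19.685,20.53): [(0, 40.1619) (0, 0) (40.2705, 0)]  |A|=808.6705
3. ⊥bis P8·P1 via (30.155,42.085): [(0, 40.1619) (0, 0) (40.2705, 0)]  |A|=808.6705
4. ⊥bis P8·P2 via (13.18,37.72): [(2.8841, 37.2855) (0, 37.1638) (0, 0) (40.2705, 0)]  |A|=804.3471
5. ⊥bis P8·P3 via (37.01,27.37): [(2.8841, 37.2855) (0, 37.1638) (0, 0) (40.2705, 0)]  |A|=804.3471
6. ⊥bis P8·P4 via (38.475,16.845): [(39.7315, 0.5376) (2.8841, 37.2855) (0, 37.1638) (0, 0) (39.7729, 0)]  |A|=804.2133
7. ⊥bis P8·P5 via (40.455,25.495): [(39.7315, 0.5376) (2.8841, 37.2855) (0, 37.1638) (0, 0) (39.7729, 0)]  |A|=804.2133
8. ⊥bis P8·P6 via (23.61,40.485): [(39.7315, 0.5376) (2.8841, 37.2855) (0, 37.1638) (0, 0) (39.7729, 0)]  |A|=804.2133
9. ⊥bis P8·P7 via (44.66,13.35): [(39.7315, 0.5376) (2.8841, 37.2855) (0, 37.1638) (0, 0) (39.7729, 0)]  |A|=804.2133
10. canonical 5-gon: [(39.7315, 0.5376) (2.8841, 37.2855) (0, 37.1638) (0, 0) (39.7729, 0)]
11. shoelace: 804.2133

Area of P8's cell: 804.2133 (5 vertices)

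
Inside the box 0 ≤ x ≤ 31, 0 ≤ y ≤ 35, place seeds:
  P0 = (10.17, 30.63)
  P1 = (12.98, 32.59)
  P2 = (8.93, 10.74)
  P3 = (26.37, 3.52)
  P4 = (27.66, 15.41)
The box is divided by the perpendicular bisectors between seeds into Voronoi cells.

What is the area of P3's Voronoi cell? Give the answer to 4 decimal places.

1. box [0,31]×[0,35]: [(0, 0) (31, 0) (31, 35) (0, 35)]
2. ⊥bis P3·P0 via (18.27,17.075): [(0, 6.1575) (0, 0) (31, 0) (31, 24.682)]  |A|=478.0121
3. ⊥bis P3·P1 via (19.675,18.055): [(20.7003, 18.5273) (0, 6.1575) (0, 0) (31, 0) (31, 23.2714)]  |A|=470.7478
4. ⊥bis P3·P2 via (17.65,7.13): [(22.7614, 19.4766) (14.6982, 0) (31, 0) (31, 23.2714)]  |A|=254.6137
5. ⊥bis P3·P4 via (27.015,9.465): [(18.9777, 10.337) (14.6982, 0) (31, 0) (31, 9.0326)]  |A|=138.5524
6. canonical 4-gon: [(18.9777, 10.337) (14.6982, 0) (31, 0) (31, 9.0326)]
7. shoelace: 138.5524

Area of P3's cell: 138.5524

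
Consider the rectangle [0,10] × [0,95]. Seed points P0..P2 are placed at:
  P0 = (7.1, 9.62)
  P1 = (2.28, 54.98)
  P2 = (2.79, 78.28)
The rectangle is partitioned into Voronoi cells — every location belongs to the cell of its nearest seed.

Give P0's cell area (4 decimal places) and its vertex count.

Area of P0's cell: 323.3294 (4 vertices)

1. box [0,10]×[0,95]: [(0, 0) (10, 0) (10, 95) (0, 95)]
2. ⊥bis P0·P1 via (4.69,32.3): [(0, 31.8016) (0, 0) (10, 0) (10, 32.8642)]  |A|=323.3294
3. ⊥bis P0·P2 via (4.945,43.95): [(0, 31.8016) (0, 0) (10, 0) (10, 32.8642)]  |A|=323.3294
4. canonical 4-gon: [(0, 31.8016) (0, 0) (10, 0) (10, 32.8642)]
5. shoelace: 323.3294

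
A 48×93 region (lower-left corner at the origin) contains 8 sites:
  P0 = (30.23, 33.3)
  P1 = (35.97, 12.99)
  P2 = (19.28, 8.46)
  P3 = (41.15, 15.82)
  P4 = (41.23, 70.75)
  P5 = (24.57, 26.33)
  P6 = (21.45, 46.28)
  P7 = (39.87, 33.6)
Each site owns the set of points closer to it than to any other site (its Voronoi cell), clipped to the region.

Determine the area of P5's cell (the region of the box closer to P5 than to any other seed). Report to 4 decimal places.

Area of P5's cell: 431.4769

1. box [0,48]×[0,93]: [(0, 0) (48, 0) (48, 93) (0, 93)]
2. ⊥bis P5·P0 via (27.4,29.815): [(0, 52.0652) (0, 0) (48, 0) (48, 13.0867)]  |A|=1563.6468
3. ⊥bis P5·P1 via (30.27,19.66): [(34.9648, 23.672) (0, 52.0652) (0, 0) (7.2644, 0)]  |A|=996.205
4. ⊥bis P5·P2 via (21.925,17.395): [(26.1545, 16.143) (34.9648, 23.672) (0, 52.0652) (0, 23.8854)]  |A|=625.2162
5. ⊥bis P5·P3 via (32.86,21.075): [(26.1545, 16.143) (33.9643, 22.817) (34.6621, 23.9178) (0, 52.0652) (0, 23.8854)]  |A|=624.9638
6. ⊥bis P5·P4 via (32.9,48.54): [(26.1545, 16.143) (33.9643, 22.817) (34.6621, 23.9178) (0, 52.0652) (0, 23.8854)]  |A|=624.9638
7. ⊥bis P5·P6 via (23.01,36.305): [(26.1545, 16.143) (33.9643, 22.817) (34.6621, 23.9178) (19.9896, 35.8326) (0, 32.7064) (0, 23.8854)]  |A|=431.4769
8. ⊥bis P5·P7 via (32.22,29.965): [(26.1545, 16.143) (33.9643, 22.817) (34.6621, 23.9178) (19.9896, 35.8326) (0, 32.7064) (0, 23.8854)]  |A|=431.4769
9. canonical 6-gon: [(26.1545, 16.143) (33.9643, 22.817) (34.6621, 23.9178) (19.9896, 35.8326) (0, 32.7064) (0, 23.8854)]
10. shoelace: 431.4769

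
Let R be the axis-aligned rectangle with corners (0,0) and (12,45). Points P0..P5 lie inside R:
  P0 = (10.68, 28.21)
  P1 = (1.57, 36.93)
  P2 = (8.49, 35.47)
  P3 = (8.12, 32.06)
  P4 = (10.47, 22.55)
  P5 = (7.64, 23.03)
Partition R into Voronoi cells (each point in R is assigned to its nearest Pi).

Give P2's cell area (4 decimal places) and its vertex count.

1. box [0,12]×[0,45]: [(0, 0) (12, 0) (12, 45) (0, 45)]
2. ⊥bis P2·P0 via (9.585,31.84): [(0, 28.9487) (12, 32.5685) (12, 45) (0, 45)]  |A|=170.8971
3. ⊥bis P2·P1 via (5.03,36.2): [(3.738, 30.0762) (12, 32.5685) (12, 45) (6.8866, 45)]  |A|=89.5099
4. ⊥bis P2·P3 via (8.305,33.765): [(4.6011, 34.1669) (12, 33.3641) (12, 45) (6.8866, 45)]  |A|=70.7436
5. ⊥bis P2·P4 via (9.48,29.01): [(4.6011, 34.1669) (12, 33.3641) (12, 45) (6.8866, 45)]  |A|=70.7436
6. ⊥bis P2·P5 via (8.065,29.25): [(4.6011, 34.1669) (12, 33.3641) (12, 45) (6.8866, 45)]  |A|=70.7436
7. canonical 4-gon: [(4.6011, 34.1669) (12, 33.3641) (12, 45) (6.8866, 45)]
8. shoelace: 70.7436

Area of P2's cell: 70.7436 (4 vertices)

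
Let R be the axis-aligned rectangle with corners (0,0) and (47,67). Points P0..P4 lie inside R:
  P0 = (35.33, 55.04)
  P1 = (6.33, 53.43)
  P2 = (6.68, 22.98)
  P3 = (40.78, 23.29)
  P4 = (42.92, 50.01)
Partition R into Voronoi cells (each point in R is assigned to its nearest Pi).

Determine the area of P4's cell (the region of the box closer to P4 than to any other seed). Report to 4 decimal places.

Area of P4's cell: 249.7024

1. box [0,47]×[0,67]: [(0, 0) (47, 0) (47, 67) (0, 67)]
2. ⊥bis P4·P0 via (39.125,52.525): [(4.3159, 0) (47, 0) (47, 64.408)]  |A|=1374.5964
3. ⊥bis P4·P1 via (24.625,51.72): [(22.3317, 27.1849) (19.7908, 0) (47, 0) (47, 64.408)]  |A|=1164.2549
4. ⊥bis P4·P2 via (24.8,36.495): [(26.7601, 33.867) (47, 6.7307) (47, 64.408)]  |A|=583.6905
5. ⊥bis P4·P3 via (41.85,36.65): [(29.272, 37.6574) (47, 36.2375) (47, 64.408)]  |A|=249.7024
6. canonical 3-gon: [(29.272, 37.6574) (47, 36.2375) (47, 64.408)]
7. shoelace: 249.7024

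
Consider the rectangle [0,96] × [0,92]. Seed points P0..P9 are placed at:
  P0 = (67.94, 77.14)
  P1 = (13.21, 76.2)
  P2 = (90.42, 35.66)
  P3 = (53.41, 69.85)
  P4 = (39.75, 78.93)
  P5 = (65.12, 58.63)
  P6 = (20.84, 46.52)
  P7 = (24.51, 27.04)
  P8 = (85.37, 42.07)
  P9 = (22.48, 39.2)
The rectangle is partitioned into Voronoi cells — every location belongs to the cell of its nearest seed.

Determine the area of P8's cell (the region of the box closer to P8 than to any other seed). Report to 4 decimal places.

1. box [0,96]×[0,92]: [(0, 0) (96, 0) (96, 92) (0, 92)]
2. ⊥bis P8·P0 via (76.655,59.605): [(0, 21.507) (0, 0) (96, 0) (96, 69.2196)]  |A|=4354.8762
3. ⊥bis P8·P1 via (49.29,59.135): [(41.171, 41.9692) (21.3205, 0) (96, 0) (96, 69.2196)]  |A|=3464.7408
4. ⊥bis P8·P2 via (87.895,38.865): [(41.171, 41.9692) (21.3205, 0) (38.5634, 0) (96, 45.2504) (96, 69.2196)]  |A|=2165.2266
5. ⊥bis P8·P3 via (69.39,55.96): [(69.4424, 56.0203) (22.0028, 1.4426) (21.3205, 0) (38.5634, 0) (96, 45.2504) (96, 69.2196)]  |A|=1727.02
6. ⊥bis P8·P4 via (62.56,60.5): [(69.4424, 56.0203) (22.0028, 1.4426) (21.3205, 0) (38.5634, 0) (96, 45.2504) (96, 69.2196)]  |A|=1727.02
7. ⊥bis P8·P5 via (75.245,50.35): [(87.0306, 64.7617) (34.0699, 0) (38.5634, 0) (96, 45.2504) (96, 69.2196)]  |A|=1016.2657
8. ⊥bis P8·P6 via (53.105,44.295): [(87.0306, 64.7617) (51.5221, 21.341) (50.7103, 9.5698) (96, 45.2504) (96, 69.2196)]  |A|=900.7096
9. ⊥bis P8·P7 via (54.94,34.555): [(87.0306, 64.7617) (56.6537, 27.616) (59.4165, 16.4287) (96, 45.2504) (96, 69.2196)]  |A|=814.8799
10. ⊥bis P8·P9 via (53.925,40.635): [(87.0306, 64.7617) (56.6537, 27.616) (59.4165, 16.4287) (96, 45.2504) (96, 69.2196)]  |A|=814.8799
11. canonical 5-gon: [(87.0306, 64.7617) (56.6537, 27.616) (59.4165, 16.4287) (96, 45.2504) (96, 69.2196)]
12. shoelace: 814.8799

Area of P8's cell: 814.8799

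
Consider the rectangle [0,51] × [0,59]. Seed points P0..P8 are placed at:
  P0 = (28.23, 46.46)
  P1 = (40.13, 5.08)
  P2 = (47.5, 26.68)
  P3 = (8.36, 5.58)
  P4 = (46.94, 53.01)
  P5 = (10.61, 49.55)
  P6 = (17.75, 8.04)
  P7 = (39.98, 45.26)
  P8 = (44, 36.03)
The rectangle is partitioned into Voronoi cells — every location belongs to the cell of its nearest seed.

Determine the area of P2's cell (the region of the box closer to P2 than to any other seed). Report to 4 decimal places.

Area of P2's cell: 263.4669

1. box [0,51]×[0,59]: [(0, 0) (51, 0) (51, 59) (0, 59)]
2. ⊥bis P2·P0 via (37.865,36.57): [(0.3271, 0) (51, 0) (51, 49.3663)]  |A|=1250.7667
3. ⊥bis P2·P1 via (43.815,15.88): [(23.6795, 22.7503) (51, 13.4285) (51, 49.3663)]  |A|=490.9197
4. ⊥bis P2·P3 via (27.93,16.13): [(24.1264, 23.1856) (24.5147, 22.4653) (51, 13.4285) (51, 49.3663)]  |A|=490.6743
5. ⊥bis P2·P4 via (47.22,39.845): [(41.0929, 39.7147) (24.1264, 23.1856) (24.5147, 22.4653) (51, 13.4285) (51, 39.9254)]  |A|=443.9082
6. ⊥bis P2·P5 via (29.055,38.115): [(41.0929, 39.7147) (24.1264, 23.1856) (24.5147, 22.4653) (51, 13.4285) (51, 39.9254)]  |A|=443.9082
7. ⊥bis P2·P6 via (32.625,17.36): [(41.0929, 39.7147) (27.1372, 26.1188) (30.7617, 20.3338) (51, 13.4285) (51, 39.9254)]  |A|=428.0479
8. ⊥bis P2·P7 via (43.74,35.97): [(32.636, 31.4758) (27.1372, 26.1188) (30.7617, 20.3338) (51, 13.4285) (51, 38.9084)]  |A|=378.789
9. ⊥bis P2·P8 via (45.75,31.355): [(28.0157, 24.7165) (30.7617, 20.3338) (51, 13.4285) (51, 33.3202)]  |A|=263.4669
10. canonical 4-gon: [(28.0157, 24.7165) (30.7617, 20.3338) (51, 13.4285) (51, 33.3202)]
11. shoelace: 263.4669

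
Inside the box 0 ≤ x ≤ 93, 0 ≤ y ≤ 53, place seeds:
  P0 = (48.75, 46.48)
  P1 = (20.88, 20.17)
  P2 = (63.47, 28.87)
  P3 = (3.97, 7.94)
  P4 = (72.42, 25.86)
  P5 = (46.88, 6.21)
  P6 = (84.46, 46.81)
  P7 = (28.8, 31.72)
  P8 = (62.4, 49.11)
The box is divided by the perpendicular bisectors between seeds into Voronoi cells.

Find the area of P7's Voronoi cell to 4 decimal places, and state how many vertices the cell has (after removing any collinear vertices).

1. box [0,93]×[0,53]: [(0, 0) (93, 0) (93, 53) (0, 53)]
2. ⊥bis P7·P0 via (38.775,39.1): [(0, 0) (67.7031, 0) (28.4911, 53) (0, 53)]  |A|=2549.1466
3. ⊥bis P7·P1 via (24.84,25.945): [(0, 42.9781) (62.6765, 0) (67.7031, 0) (28.4911, 53) (0, 53)]  |A|=1202.2877
4. ⊥bis P7·P2 via (46.135,30.295): [(0, 42.9781) (44.6602, 12.354) (46.0504, 29.2663) (28.4911, 53) (0, 53)]  |A|=967.7957
5. ⊥bis P7·P3 via (16.385,19.83): [(0, 42.9781) (44.6602, 12.354) (46.0504, 29.2663) (28.4911, 53) (0, 53)]  |A|=967.7957
6. ⊥bis P7·P4 via (50.61,28.79): [(0, 42.9781) (44.6602, 12.354) (46.0504, 29.2663) (28.4911, 53) (0, 53)]  |A|=967.7957
7. ⊥bis P7·P5 via (37.84,18.965): [(0, 42.9781) (36.4529, 17.9819) (45.6592, 24.5068) (46.0504, 29.2663) (28.4911, 53) (0, 53)]  |A|=915.1138
8. ⊥bis P7·P6 via (56.63,39.265): [(0, 42.9781) (36.4529, 17.9819) (45.6592, 24.5068) (46.0504, 29.2663) (28.4911, 53) (0, 53)]  |A|=915.1138
9. ⊥bis P7·P8 via (45.6,40.415): [(0, 42.9781) (36.4529, 17.9819) (45.6592, 24.5068) (46.0504, 29.2663) (28.4911, 53) (0, 53)]  |A|=915.1138
10. canonical 6-gon: [(0, 42.9781) (36.4529, 17.9819) (45.6592, 24.5068) (46.0504, 29.2663) (28.4911, 53) (0, 53)]
11. shoelace: 915.1138

Area of P7's cell: 915.1138 (6 vertices)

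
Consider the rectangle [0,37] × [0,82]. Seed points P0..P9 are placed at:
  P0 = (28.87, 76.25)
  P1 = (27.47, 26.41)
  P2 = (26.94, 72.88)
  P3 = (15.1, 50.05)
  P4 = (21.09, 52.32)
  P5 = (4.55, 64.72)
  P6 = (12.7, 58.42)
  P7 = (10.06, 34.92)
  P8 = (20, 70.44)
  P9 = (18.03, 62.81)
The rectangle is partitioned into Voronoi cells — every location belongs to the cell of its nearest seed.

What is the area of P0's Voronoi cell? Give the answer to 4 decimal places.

1. box [0,37]×[0,82]: [(0, 0) (37, 0) (37, 82) (0, 82)]
2. ⊥bis P0·P1 via (28.17,51.33): [(0, 52.1213) (37, 51.082) (37, 82) (0, 82)]  |A|=1124.7397
3. ⊥bis P0·P2 via (27.905,74.565): [(37, 69.3563) (37, 82) (14.9226, 82)]  |A|=139.5698
4. ⊥bis P0·P3 via (21.985,63.15): [(37, 69.3563) (37, 82) (14.9226, 82)]  |A|=139.5698
5. ⊥bis P0·P4 via (24.98,64.285): [(37, 69.3563) (37, 82) (14.9226, 82)]  |A|=139.5698
6. ⊥bis P0·P5 via (16.71,70.485): [(37, 69.3563) (37, 82) (14.9226, 82)]  |A|=139.5698
7. ⊥bis P0·P6 via (20.785,67.335): [(37, 69.3563) (37, 82) (14.9226, 82)]  |A|=139.5698
8. ⊥bis P0·P7 via (19.465,55.585): [(37, 69.3563) (37, 82) (14.9226, 82)]  |A|=139.5698
9. ⊥bis P0·P8 via (24.435,73.345): [(21.073, 78.4777) (37, 69.3563) (37, 82) (18.7658, 82)]  |A|=132.8014
10. ⊥bis P0·P9 via (23.45,69.53): [(21.073, 78.4777) (37, 69.3563) (37, 82) (18.7658, 82)]  |A|=132.8014
11. canonical 4-gon: [(21.073, 78.4777) (37, 69.3563) (37, 82) (18.7658, 82)]
12. shoelace: 132.8014

Area of P0's cell: 132.8014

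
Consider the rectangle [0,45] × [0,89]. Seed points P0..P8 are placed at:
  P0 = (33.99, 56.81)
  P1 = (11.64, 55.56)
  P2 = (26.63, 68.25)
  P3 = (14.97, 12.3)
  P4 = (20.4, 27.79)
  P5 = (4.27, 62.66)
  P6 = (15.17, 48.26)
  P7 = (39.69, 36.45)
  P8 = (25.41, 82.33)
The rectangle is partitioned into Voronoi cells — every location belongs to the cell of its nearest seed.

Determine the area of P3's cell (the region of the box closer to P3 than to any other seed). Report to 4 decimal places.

1. box [0,45]×[0,89]: [(0, 0) (45, 0) (45, 89) (0, 89)]
2. ⊥bis P3·P0 via (24.48,34.555): [(0, 45.0158) (0, 0) (45, 0) (45, 25.7864)]  |A|=1593.0492
3. ⊥bis P3·P1 via (13.305,33.93): [(24.0136, 34.7543) (0, 32.9058) (0, 0) (45, 0) (45, 25.7864)]  |A|=1447.6474
4. ⊥bis P3·P2 via (20.8,40.275): [(24.0136, 34.7543) (0, 32.9058) (0, 0) (45, 0) (45, 25.7864)]  |A|=1447.6474
5. ⊥bis P3·P4 via (17.685,20.045): [(0, 26.2445) (0, 0) (45, 0) (45, 10.4698)]  |A|=826.0699
6. ⊥bis P3·P5 via (9.62,37.48): [(0, 26.2445) (0, 0) (45, 0) (45, 10.4698)]  |A|=826.0699
7. ⊥bis P3·P6 via (15.07,30.28): [(0, 26.2445) (0, 0) (45, 0) (45, 10.4698)]  |A|=826.0699
8. ⊥bis P3·P7 via (27.33,24.375): [(38.7868, 12.6478) (0, 26.2445) (0, 0) (45, 0) (45, 6.2879)]  |A|=813.0786
9. ⊥bis P3·P8 via (20.19,47.315): [(38.7868, 12.6478) (0, 26.2445) (0, 0) (45, 0) (45, 6.2879)]  |A|=813.0786
10. canonical 5-gon: [(38.7868, 12.6478) (0, 26.2445) (0, 0) (45, 0) (45, 6.2879)]
11. shoelace: 813.0786

Area of P3's cell: 813.0786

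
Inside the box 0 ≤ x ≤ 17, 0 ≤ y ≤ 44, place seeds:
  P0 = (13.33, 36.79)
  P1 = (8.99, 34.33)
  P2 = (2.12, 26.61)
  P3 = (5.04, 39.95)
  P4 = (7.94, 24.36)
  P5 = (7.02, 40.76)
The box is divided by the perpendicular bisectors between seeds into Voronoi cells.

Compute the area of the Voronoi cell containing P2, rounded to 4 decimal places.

1. box [0,17]×[0,44]: [(0, 0) (17, 0) (17, 44) (0, 44)]
2. ⊥bis P2·P0 via (7.725,31.7): [(0, 40.2066) (0, 0) (17, 0) (17, 21.4866)]  |A|=524.392
3. ⊥bis P2·P1 via (5.555,30.47): [(0, 35.4134) (0, 0) (17, 0) (17, 20.2851)]  |A|=473.4373
4. ⊥bis P2·P3 via (3.58,33.28): [(2.0115, 33.6233) (0, 34.0636) (0, 0) (17, 0) (17, 20.2851)]  |A|=472.0798
5. ⊥bis P2·P4 via (5.03,25.485): [(6.5983, 29.5416) (2.0115, 33.6233) (0, 34.0636) (0, 12.4741)]  |A|=74.3224
6. ⊥bis P2·P5 via (4.57,33.685): [(6.5983, 29.5416) (2.0115, 33.6233) (0, 34.0636) (0, 12.4741)]  |A|=74.3224
7. canonical 4-gon: [(6.5983, 29.5416) (2.0115, 33.6233) (0, 34.0636) (0, 12.4741)]
8. shoelace: 74.3224

Area of P2's cell: 74.3224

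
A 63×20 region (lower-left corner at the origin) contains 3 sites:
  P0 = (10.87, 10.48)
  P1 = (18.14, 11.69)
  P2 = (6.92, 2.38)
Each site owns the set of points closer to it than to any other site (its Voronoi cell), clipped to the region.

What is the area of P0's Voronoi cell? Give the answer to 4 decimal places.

Area of P0's cell: 183.5479

1. box [0,63]×[0,20]: [(0, 0) (63, 0) (63, 20) (0, 20)]
2. ⊥bis P0·P1 via (14.505,11.085): [(0, 0) (16.35, 0) (13.0212, 20) (0, 20)]  |A|=293.7117
3. ⊥bis P0·P2 via (8.895,6.43): [(0, 10.7677) (15.8438, 3.0414) (13.0212, 20) (0, 20)]  |A|=183.5479
4. canonical 4-gon: [(0, 10.7677) (15.8438, 3.0414) (13.0212, 20) (0, 20)]
5. shoelace: 183.5479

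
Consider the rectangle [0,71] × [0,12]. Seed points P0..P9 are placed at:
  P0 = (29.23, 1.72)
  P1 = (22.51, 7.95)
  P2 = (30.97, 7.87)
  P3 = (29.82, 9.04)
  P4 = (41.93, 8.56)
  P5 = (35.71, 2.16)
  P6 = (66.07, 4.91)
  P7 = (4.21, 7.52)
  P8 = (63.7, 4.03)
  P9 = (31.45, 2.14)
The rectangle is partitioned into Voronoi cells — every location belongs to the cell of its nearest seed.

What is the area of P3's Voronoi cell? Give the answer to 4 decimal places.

1. box [0,71]×[0,12]: [(0, 0) (71, 0) (71, 12) (0, 12)]
2. ⊥bis P3·P0 via (29.525,5.38): [(0, 7.7597) (71, 2.0371) (71, 12) (0, 12)]  |A|=504.213
3. ⊥bis P3·P1 via (26.165,8.495): [(26.5943, 5.6162) (71, 2.0371) (71, 12) (25.6424, 12)]  |A|=365.9822
4. ⊥bis P3·P2 via (30.395,8.455): [(26.5943, 5.6162) (27.4377, 5.5482) (34.0017, 12) (25.6424, 12)]  |A|=29.6258
5. ⊥bis P3·P4 via (35.875,8.8): [(26.5943, 5.6162) (27.4377, 5.5482) (34.0017, 12) (25.6424, 12)]  |A|=29.6258
6. ⊥bis P3·P5 via (32.765,5.6): [(26.5943, 5.6162) (27.4377, 5.5482) (34.0017, 12) (25.6424, 12)]  |A|=29.6258
7. ⊥bis P3·P6 via (47.945,6.975): [(26.5943, 5.6162) (27.4377, 5.5482) (34.0017, 12) (25.6424, 12)]  |A|=29.6258
8. ⊥bis P3·P7 via (17.015,8.28): [(26.5943, 5.6162) (27.4377, 5.5482) (34.0017, 12) (25.6424, 12)]  |A|=29.6258
9. ⊥bis P3·P8 via (46.76,6.535): [(26.5943, 5.6162) (27.4377, 5.5482) (34.0017, 12) (25.6424, 12)]  |A|=29.6258
10. ⊥bis P3·P9 via (30.635,5.59): [(26.5943, 5.6162) (27.4377, 5.5482) (34.0017, 12) (25.6424, 12)]  |A|=29.6258
11. canonical 4-gon: [(26.5943, 5.6162) (27.4377, 5.5482) (34.0017, 12) (25.6424, 12)]
12. shoelace: 29.6258

Area of P3's cell: 29.6258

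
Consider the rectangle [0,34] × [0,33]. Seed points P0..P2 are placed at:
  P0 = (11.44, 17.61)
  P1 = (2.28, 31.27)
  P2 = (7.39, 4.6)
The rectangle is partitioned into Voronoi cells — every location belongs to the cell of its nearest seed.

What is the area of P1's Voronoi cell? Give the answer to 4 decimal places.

Area of P1's cell: 129.1352

1. box [0,34]×[0,33]: [(0, 0) (34, 0) (34, 33) (0, 33)]
2. ⊥bis P1·P0 via (6.86,24.44): [(0, 19.8399) (19.6252, 33) (0, 33)]  |A|=129.1352
3. ⊥bis P1·P2 via (4.835,17.935): [(0, 19.8399) (19.6252, 33) (0, 33)]  |A|=129.1352
4. canonical 3-gon: [(0, 19.8399) (19.6252, 33) (0, 33)]
5. shoelace: 129.1352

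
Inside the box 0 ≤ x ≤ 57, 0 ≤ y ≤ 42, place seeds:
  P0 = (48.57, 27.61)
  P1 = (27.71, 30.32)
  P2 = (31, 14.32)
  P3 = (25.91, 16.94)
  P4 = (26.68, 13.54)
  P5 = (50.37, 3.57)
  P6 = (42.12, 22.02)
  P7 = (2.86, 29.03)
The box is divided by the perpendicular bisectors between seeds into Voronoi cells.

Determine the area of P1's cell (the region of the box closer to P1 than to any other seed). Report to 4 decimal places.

1. box [0,57]×[0,42]: [(0, 0) (57, 0) (57, 42) (0, 42)]
2. ⊥bis P1·P0 via (38.14,28.965): [(0, 0) (34.377, 0) (39.8334, 42) (0, 42)]  |A|=1558.42
3. ⊥bis P1·P2 via (29.355,22.32): [(0, 16.2839) (37.4941, 23.9936) (39.8334, 42) (0, 42)]  |A|=840.7301
4. ⊥bis P1·P3 via (26.81,23.63): [(0, 27.2367) (32.1997, 22.9049) (37.4941, 23.9936) (39.8334, 42) (0, 42)]  |A|=664.3911
5. ⊥bis P1·P4 via (27.195,21.93): [(0, 27.2367) (32.1997, 22.9049) (37.4941, 23.9936) (39.8334, 42) (0, 42)]  |A|=664.3911
6. ⊥bis P1·P5 via (39.04,16.945): [(0, 27.2367) (32.1997, 22.9049) (37.4941, 23.9936) (39.8334, 42) (0, 42)]  |A|=664.3911
7. ⊥bis P1·P6 via (34.915,26.17): [(0, 27.2367) (32.1997, 22.9049) (33.1465, 23.0996) (38.6104, 32.5857) (39.8334, 42) (0, 42)]  |A|=646.2123
8. ⊥bis P1·P7 via (15.285,29.675): [(15.52, 25.1488) (32.1997, 22.9049) (33.1465, 23.0996) (38.6104, 32.5857) (39.8334, 42) (14.6452, 42)]  |A|=408.2554
9. canonical 6-gon: [(15.52, 25.1488) (32.1997, 22.9049) (33.1465, 23.0996) (38.6104, 32.5857) (39.8334, 42) (14.6452, 42)]
10. shoelace: 408.2554

Area of P1's cell: 408.2554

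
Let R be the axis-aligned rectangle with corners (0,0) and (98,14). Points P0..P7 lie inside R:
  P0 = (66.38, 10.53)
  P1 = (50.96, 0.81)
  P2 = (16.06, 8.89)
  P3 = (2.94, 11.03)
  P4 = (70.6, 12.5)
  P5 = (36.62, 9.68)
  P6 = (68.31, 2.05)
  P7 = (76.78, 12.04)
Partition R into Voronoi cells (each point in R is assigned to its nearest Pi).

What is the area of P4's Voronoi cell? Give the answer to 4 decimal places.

1. box [0,98]×[0,14]: [(0, 0) (98, 0) (98, 14) (0, 14)]
2. ⊥bis P4·P0 via (68.49,11.515): [(73.8655, 0) (98, 0) (98, 14) (67.3299, 14)]  |A|=383.632
3. ⊥bis P4·P1 via (60.78,6.655): [(73.8655, 0) (98, 0) (98, 14) (67.3299, 14)]  |A|=383.632
4. ⊥bis P4·P2 via (43.33,10.695): [(73.8655, 0) (98, 0) (98, 14) (67.3299, 14)]  |A|=383.632
5. ⊥bis P4·P3 via (36.77,11.765): [(73.8655, 0) (98, 0) (98, 14) (67.3299, 14)]  |A|=383.632
6. ⊥bis P4·P5 via (53.61,11.09): [(73.8655, 0) (98, 0) (98, 14) (67.3299, 14)]  |A|=383.632
7. ⊥bis P4·P6 via (69.455,7.275): [(70.5849, 7.0274) (98, 1.0197) (98, 14) (67.3299, 14)]  |A|=284.8533
8. ⊥bis P4·P7 via (73.69,12.27): [(70.5849, 7.0274) (73.2562, 6.442) (73.8188, 14) (67.3299, 14)]  |A|=32.8814
9. canonical 4-gon: [(70.5849, 7.0274) (73.2562, 6.442) (73.8188, 14) (67.3299, 14)]
10. shoelace: 32.8814

Area of P4's cell: 32.8814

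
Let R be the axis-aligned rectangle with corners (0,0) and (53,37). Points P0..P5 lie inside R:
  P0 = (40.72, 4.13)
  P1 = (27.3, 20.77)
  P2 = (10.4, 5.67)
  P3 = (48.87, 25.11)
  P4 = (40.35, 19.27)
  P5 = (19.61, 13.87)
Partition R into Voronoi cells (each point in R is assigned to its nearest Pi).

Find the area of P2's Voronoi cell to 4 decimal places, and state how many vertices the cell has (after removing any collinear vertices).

1. box [0,53]×[0,37]: [(0, 0) (53, 0) (53, 37) (0, 37)]
2. ⊥bis P2·P0 via (25.56,4.9): [(0, 0) (25.3111, 0) (27.1904, 37) (0, 37)]  |A|=971.2783
3. ⊥bis P2·P1 via (18.85,13.22): [(0, 34.317) (0, 0) (25.3111, 0) (25.5989, 5.6666)]  |A|=510.953
4. ⊥bis P2·P3 via (29.635,15.39): [(0, 34.317) (0, 0) (25.3111, 0) (25.5989, 5.6666)]  |A|=510.953
5. ⊥bis P2·P4 via (25.375,12.47): [(0, 34.317) (0, 0) (25.3111, 0) (25.5989, 5.6666)]  |A|=510.953
6. ⊥bis P2·P5 via (15.005,9.77): [(0, 26.6232) (0, 0) (23.7036, 0)]  |A|=315.5324
7. canonical 3-gon: [(0, 26.6232) (0, 0) (23.7036, 0)]
8. shoelace: 315.5324

Area of P2's cell: 315.5324 (3 vertices)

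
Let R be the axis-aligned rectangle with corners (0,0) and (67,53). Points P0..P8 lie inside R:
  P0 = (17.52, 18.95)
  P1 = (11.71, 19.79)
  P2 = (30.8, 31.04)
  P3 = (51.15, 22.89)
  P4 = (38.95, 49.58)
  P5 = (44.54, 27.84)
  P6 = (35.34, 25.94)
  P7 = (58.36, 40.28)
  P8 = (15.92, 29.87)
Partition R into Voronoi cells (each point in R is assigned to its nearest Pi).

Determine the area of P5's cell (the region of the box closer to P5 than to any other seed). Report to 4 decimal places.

Area of P5's cell: 179.1077

1. box [0,67]×[0,53]: [(0, 0) (67, 0) (67, 53) (0, 53)]
2. ⊥bis P5·P0 via (31.03,23.395): [(38.7273, 0) (67, 0) (67, 53) (21.2895, 53)]  |A|=1960.5544
3. ⊥bis P5·P1 via (28.125,23.815): [(38.7273, 0) (67, 0) (67, 53) (21.2895, 53)]  |A|=1960.5544
4. ⊥bis P5·P2 via (37.67,29.44): [(34.0936, 14.0837) (38.7273, 0) (67, 0) (67, 53) (43.157, 53)]  |A|=1535.0522
5. ⊥bis P5·P3 via (47.845,25.365): [(34.0936, 14.0837) (35.7123, 9.1636) (67, 50.9437) (67, 53) (43.157, 53)]  |A|=608.5578
6. ⊥bis P5·P4 via (41.745,38.71): [(39.7069, 38.1859) (34.0936, 14.0837) (35.7123, 9.1636) (61.6765, 43.835)]  |A|=340.8394
7. ⊥bis P5·P6 via (39.94,26.89): [(39.7069, 38.1859) (38.594, 33.4074) (41.8957, 17.4205) (61.6765, 43.835)]  |A|=251.0709
8. ⊥bis P5·P7 via (51.45,34.06): [(46.227, 39.8624) (39.7069, 38.1859) (38.594, 33.4074) (41.8957, 17.4205) (53.0365, 32.2975)]  |A|=179.1077
9. ⊥bis P5·P8 via (30.23,28.855): [(46.227, 39.8624) (39.7069, 38.1859) (38.594, 33.4074) (41.8957, 17.4205) (53.0365, 32.2975)]  |A|=179.1077
10. canonical 5-gon: [(46.227, 39.8624) (39.7069, 38.1859) (38.594, 33.4074) (41.8957, 17.4205) (53.0365, 32.2975)]
11. shoelace: 179.1077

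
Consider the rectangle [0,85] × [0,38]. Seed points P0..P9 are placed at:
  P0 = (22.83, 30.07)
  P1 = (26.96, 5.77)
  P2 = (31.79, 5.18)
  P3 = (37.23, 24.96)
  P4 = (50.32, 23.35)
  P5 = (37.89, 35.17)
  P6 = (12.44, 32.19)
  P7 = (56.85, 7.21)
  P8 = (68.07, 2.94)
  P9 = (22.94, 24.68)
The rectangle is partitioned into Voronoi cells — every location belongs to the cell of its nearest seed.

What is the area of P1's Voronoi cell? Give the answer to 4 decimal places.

Area of P1's cell: 383.7734

1. box [0,85]×[0,38]: [(0, 0) (85, 0) (85, 38) (0, 38)]
2. ⊥bis P1·P0 via (24.895,17.92): [(0, 13.6889) (0, 0) (85, 0) (85, 28.1354)]  |A|=1777.5307
3. ⊥bis P1·P2 via (29.375,5.475): [(31.0224, 18.9614) (0, 13.6889) (0, 0) (28.7062, 0)]  |A|=484.486
4. ⊥bis P1·P3 via (32.095,15.365): [(30.6759, 16.1245) (26.7362, 18.2329) (0, 13.6889) (0, 0) (28.7062, 0)]  |A|=478.5323
5. ⊥bis P1·P4 via (38.64,14.56): [(30.6759, 16.1245) (26.7362, 18.2329) (0, 13.6889) (0, 0) (28.7062, 0)]  |A|=478.5323
6. ⊥bis P1·P5 via (32.425,20.47): [(30.6759, 16.1245) (26.7362, 18.2329) (0, 13.6889) (0, 0) (28.7062, 0)]  |A|=478.5323
7. ⊥bis P1·P6 via (19.7,18.98): [(30.6759, 16.1245) (26.7362, 18.2329) (14.582, 16.1672) (0, 8.1532) (0, 0) (28.7062, 0)]  |A|=438.1719
8. ⊥bis P1·P7 via (41.905,6.49): [(30.6759, 16.1245) (26.7362, 18.2329) (14.582, 16.1672) (0, 8.1532) (0, 0) (28.7062, 0)]  |A|=438.1719
9. ⊥bis P1·P8 via (47.515,4.355): [(30.6759, 16.1245) (26.7362, 18.2329) (14.582, 16.1672) (0, 8.1532) (0, 0) (28.7062, 0)]  |A|=438.1719
10. ⊥bis P1·P9 via (24.95,15.225): [(30.6759, 16.1245) (30.2509, 16.3519) (5.2457, 11.0361) (0, 8.1532) (0, 0) (28.7062, 0)]  |A|=383.7734
11. canonical 6-gon: [(30.6759, 16.1245) (30.2509, 16.3519) (5.2457, 11.0361) (0, 8.1532) (0, 0) (28.7062, 0)]
12. shoelace: 383.7734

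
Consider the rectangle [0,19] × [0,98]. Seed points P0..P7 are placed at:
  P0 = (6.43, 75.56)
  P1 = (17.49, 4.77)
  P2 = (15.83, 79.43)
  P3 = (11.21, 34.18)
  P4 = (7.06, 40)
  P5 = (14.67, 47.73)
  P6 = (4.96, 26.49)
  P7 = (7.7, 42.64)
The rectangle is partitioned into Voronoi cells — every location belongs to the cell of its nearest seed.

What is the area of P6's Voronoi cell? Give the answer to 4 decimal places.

Area of P6's cell: 270.7957

1. box [0,19]×[0,98]: [(0, 0) (19, 0) (19, 98) (0, 98)]
2. ⊥bis P6·P0 via (5.695,51.025): [(0, 51.1956) (0, 0) (19, 0) (19, 50.6264)]  |A|=967.3092
3. ⊥bis P6·P1 via (11.225,15.63): [(0, 51.1956) (0, 9.1544) (19, 20.1153) (19, 50.6264)]  |A|=689.2467
4. ⊥bis P6·P2 via (10.395,52.96): [(0, 51.1956) (0, 9.1544) (19, 20.1153) (19, 50.6264)]  |A|=689.2467
5. ⊥bis P6·P3 via (8.085,30.335): [(0, 36.906) (0, 9.1544) (19, 20.1153) (19, 21.4639)]  |A|=276.4519
6. ⊥bis P6·P4 via (6.01,33.245): [(4.1485, 33.5343) (0, 34.1792) (0, 9.1544) (19, 20.1153) (19, 21.4639)]  |A|=270.7957
7. ⊥bis P6·P5 via (9.815,37.11): [(4.1485, 33.5343) (0, 34.1792) (0, 9.1544) (19, 20.1153) (19, 21.4639)]  |A|=270.7957
8. ⊥bis P6·P7 via (6.33,34.565): [(4.1485, 33.5343) (0, 34.1792) (0, 9.1544) (19, 20.1153) (19, 21.4639)]  |A|=270.7957
9. canonical 5-gon: [(4.1485, 33.5343) (0, 34.1792) (0, 9.1544) (19, 20.1153) (19, 21.4639)]
10. shoelace: 270.7957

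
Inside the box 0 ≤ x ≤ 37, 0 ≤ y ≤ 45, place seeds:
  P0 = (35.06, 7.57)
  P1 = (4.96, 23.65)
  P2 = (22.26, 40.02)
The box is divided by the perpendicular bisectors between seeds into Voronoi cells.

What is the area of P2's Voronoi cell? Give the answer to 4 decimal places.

1. box [0,37]×[0,45]: [(0, 0) (37, 0) (37, 45) (0, 45)]
2. ⊥bis P2·P0 via (28.66,23.795): [(0, 12.49) (37, 27.0847) (37, 45) (0, 45)]  |A|=932.8678
3. ⊥bis P2·P1 via (13.61,31.835): [(23.2406, 21.6573) (37, 27.0847) (37, 45) (1.1527, 45)]  |A|=541.6381
4. canonical 4-gon: [(23.2406, 21.6573) (37, 27.0847) (37, 45) (1.1527, 45)]
5. shoelace: 541.6381

Area of P2's cell: 541.6381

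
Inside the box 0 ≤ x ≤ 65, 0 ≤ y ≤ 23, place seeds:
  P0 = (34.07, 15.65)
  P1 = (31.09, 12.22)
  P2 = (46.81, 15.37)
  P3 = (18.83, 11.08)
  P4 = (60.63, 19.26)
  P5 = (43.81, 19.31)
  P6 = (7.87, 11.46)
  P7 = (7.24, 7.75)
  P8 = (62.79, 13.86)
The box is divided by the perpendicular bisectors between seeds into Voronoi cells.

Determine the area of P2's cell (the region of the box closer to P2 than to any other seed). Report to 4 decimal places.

1. box [0,65]×[0,23]: [(0, 0) (65, 0) (65, 23) (0, 23)]
2. ⊥bis P2·P0 via (40.44,15.51): [(40.0991, 0) (65, 0) (65, 23) (40.6046, 23)]  |A|=566.907
3. ⊥bis P2·P1 via (38.95,13.795): [(40.2588, 7.2637) (41.7143, 0) (65, 0) (65, 23) (40.6046, 23)]  |A|=561.0411
4. ⊥bis P2·P3 via (32.82,13.225): [(40.2588, 7.2637) (41.7143, 0) (65, 0) (65, 23) (40.6046, 23)]  |A|=561.0411
5. ⊥bis P2·P4 via (53.72,17.315): [(40.2588, 7.2637) (41.7143, 0) (58.5938, 0) (52.1198, 23) (40.6046, 23)]  |A|=339.2471
6. ⊥bis P2·P5 via (45.31,17.34): [(40.398, 13.5999) (40.2588, 7.2637) (41.7143, 0) (58.5938, 0) (52.2299, 22.6089)]  |A|=282.3159
7. ⊥bis P2·P6 via (27.34,13.415): [(40.398, 13.5999) (40.2588, 7.2637) (41.7143, 0) (58.5938, 0) (52.2299, 22.6089)]  |A|=282.3159
8. ⊥bis P2·P7 via (27.025,11.56): [(40.398, 13.5999) (40.2588, 7.2637) (41.7143, 0) (58.5938, 0) (52.2299, 22.6089)]  |A|=282.3159
9. ⊥bis P2·P8 via (54.8,14.615): [(40.398, 13.5999) (40.2588, 7.2637) (41.7143, 0) (53.419, 0) (54.7196, 13.7638) (52.2299, 22.6089)]  |A|=246.7036
10. canonical 6-gon: [(40.398, 13.5999) (40.2588, 7.2637) (41.7143, 0) (53.419, 0) (54.7196, 13.7638) (52.2299, 22.6089)]
11. shoelace: 246.7036

Area of P2's cell: 246.7036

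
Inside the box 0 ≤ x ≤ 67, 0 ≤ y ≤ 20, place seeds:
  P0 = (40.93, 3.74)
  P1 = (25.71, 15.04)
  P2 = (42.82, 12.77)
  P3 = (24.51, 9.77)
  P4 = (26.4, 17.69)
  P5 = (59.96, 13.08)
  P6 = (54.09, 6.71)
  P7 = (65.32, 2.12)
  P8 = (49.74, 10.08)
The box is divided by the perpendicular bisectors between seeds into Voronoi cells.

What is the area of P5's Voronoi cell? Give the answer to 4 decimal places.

Area of P5's cell: 147.9271

1. box [0,67]×[0,20]: [(0, 0) (67, 0) (67, 20) (0, 20)]
2. ⊥bis P5·P0 via (50.445,8.41): [(54.5727, 0) (67, 0) (67, 20) (44.7566, 20)]  |A|=346.7076
3. ⊥bis P5·P1 via (42.835,14.06): [(54.5727, 0) (67, 0) (67, 20) (44.7566, 20)]  |A|=346.7076
4. ⊥bis P5·P2 via (51.39,12.925): [(51.5109, 6.2382) (54.5727, 0) (67, 0) (67, 20) (51.262, 20)]  |A|=301.9441
5. ⊥bis P5·P3 via (42.235,11.425): [(51.5109, 6.2382) (54.5727, 0) (67, 0) (67, 20) (51.262, 20)]  |A|=301.9441
6. ⊥bis P5·P4 via (43.18,15.385): [(51.5109, 6.2382) (54.5727, 0) (67, 0) (67, 20) (51.262, 20)]  |A|=301.9441
7. ⊥bis P5·P6 via (57.025,9.895): [(51.3502, 15.1243) (67, 0.703) (67, 20) (51.262, 20)]  |A|=189.3636
8. ⊥bis P5·P7 via (62.64,7.6): [(51.3502, 15.1243) (60.5988, 6.6017) (67, 9.7323) (67, 20) (51.262, 20)]  |A|=160.4643
9. ⊥bis P5·P8 via (54.85,11.58): [(54.7215, 12.0177) (60.5988, 6.6017) (67, 9.7323) (67, 20) (52.3784, 20)]  |A|=147.9271
10. canonical 5-gon: [(54.7215, 12.0177) (60.5988, 6.6017) (67, 9.7323) (67, 20) (52.3784, 20)]
11. shoelace: 147.9271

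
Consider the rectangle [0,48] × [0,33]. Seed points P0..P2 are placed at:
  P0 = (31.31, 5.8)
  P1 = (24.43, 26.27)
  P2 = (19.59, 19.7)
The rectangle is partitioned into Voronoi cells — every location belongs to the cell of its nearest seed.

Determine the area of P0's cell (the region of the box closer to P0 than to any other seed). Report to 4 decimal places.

1. box [0,48]×[0,33]: [(0, 0) (48, 0) (48, 33) (0, 33)]
2. ⊥bis P0·P1 via (27.87,16.035): [(0, 6.6678) (0, 0) (48, 0) (48, 22.8007)]  |A|=707.2458
3. ⊥bis P0·P2 via (25.45,12.75): [(30.3244, 16.8599) (10.3284, 0) (48, 0) (48, 22.8007)]  |A|=519.0783
4. canonical 4-gon: [(30.3244, 16.8599) (10.3284, 0) (48, 0) (48, 22.8007)]
5. shoelace: 519.0783

Area of P0's cell: 519.0783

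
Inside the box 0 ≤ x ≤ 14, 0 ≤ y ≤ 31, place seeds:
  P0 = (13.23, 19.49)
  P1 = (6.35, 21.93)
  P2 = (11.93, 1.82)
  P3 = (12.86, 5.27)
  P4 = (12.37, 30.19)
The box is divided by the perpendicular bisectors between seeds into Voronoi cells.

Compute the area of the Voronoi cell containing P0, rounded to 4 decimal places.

Area of P0's cell: 61.2104

1. box [0,14]×[0,31]: [(0, 0) (14, 0) (14, 31) (0, 31)]
2. ⊥bis P0·P1 via (9.79,20.71): [(2.4452, 0) (14, 0) (14, 31) (13.4394, 31)]  |A|=187.7897
3. ⊥bis P0·P2 via (12.58,10.655): [(6.3856, 11.1107) (14, 10.5505) (14, 31) (13.4394, 31)]  |A|=83.4305
4. ⊥bis P0·P3 via (13.045,12.38): [(6.8925, 12.5401) (14, 12.3552) (14, 31) (13.4394, 31)]  |A|=71.4335
5. ⊥bis P0·P4 via (12.8,24.84): [(11.2094, 24.7122) (6.8925, 12.5401) (14, 12.3552) (14, 24.9364)]  |A|=61.2104
6. canonical 4-gon: [(11.2094, 24.7122) (6.8925, 12.5401) (14, 12.3552) (14, 24.9364)]
7. shoelace: 61.2104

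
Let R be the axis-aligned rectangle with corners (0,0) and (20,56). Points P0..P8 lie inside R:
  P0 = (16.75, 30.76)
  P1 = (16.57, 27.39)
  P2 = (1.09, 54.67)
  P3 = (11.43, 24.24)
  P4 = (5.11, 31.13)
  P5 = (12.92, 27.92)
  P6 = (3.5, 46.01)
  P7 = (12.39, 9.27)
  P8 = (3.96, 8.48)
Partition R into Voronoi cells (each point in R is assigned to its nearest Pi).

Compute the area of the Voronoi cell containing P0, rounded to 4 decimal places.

1. box [0,20]×[0,56]: [(0, 0) (20, 0) (20, 56) (0, 56)]
2. ⊥bis P0·P1 via (16.66,29.075): [(0, 29.9649) (20, 28.8966) (20, 56) (0, 56)]  |A|=531.3855
3. ⊥bis P0·P2 via (8.92,42.715): [(0, 36.8728) (0, 29.9649) (20, 28.8966) (20, 49.9719)]  |A|=279.8325
4. ⊥bis P0·P3 via (14.09,27.5): [(1.444, 37.8185) (11.8445, 29.3322) (20, 28.8966) (20, 49.9719)]  |A|=227.8768
5. ⊥bis P0·P4 via (10.93,30.945): [(11.3548, 44.3097) (10.9031, 30.1003) (11.8445, 29.3322) (20, 28.8966) (20, 49.9719)]  |A|=158.9292
6. ⊥bis P0·P5 via (14.835,29.34): [(11.3548, 44.3097) (11.0416, 34.4558) (14.9643, 29.1656) (20, 28.8966) (20, 49.9719)]  |A|=148.9006
7. ⊥bis P0·P6 via (10.125,38.385): [(11.1961, 39.3156) (11.0416, 34.4558) (14.9643, 29.1656) (20, 28.8966) (20, 46.9649)]  |A|=114.5259
8. ⊥bis P0·P7 via (14.57,20.015): [(11.1961, 39.3156) (11.0416, 34.4558) (14.9643, 29.1656) (20, 28.8966) (20, 46.9649)]  |A|=114.5259
9. ⊥bis P0·P8 via (10.355,19.62): [(11.1961, 39.3156) (11.0416, 34.4558) (14.9643, 29.1656) (20, 28.8966) (20, 46.9649)]  |A|=114.5259
10. canonical 5-gon: [(11.1961, 39.3156) (11.0416, 34.4558) (14.9643, 29.1656) (20, 28.8966) (20, 46.9649)]
11. shoelace: 114.5259

Area of P0's cell: 114.5259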